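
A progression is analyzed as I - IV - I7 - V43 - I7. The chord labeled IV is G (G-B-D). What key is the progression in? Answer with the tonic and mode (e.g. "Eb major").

D major

IV is given as G-B-D — a major triad with root G.
IV on G implies G is the subdominant; that puts the tonic at D, and the uppercase numeral fits major mode.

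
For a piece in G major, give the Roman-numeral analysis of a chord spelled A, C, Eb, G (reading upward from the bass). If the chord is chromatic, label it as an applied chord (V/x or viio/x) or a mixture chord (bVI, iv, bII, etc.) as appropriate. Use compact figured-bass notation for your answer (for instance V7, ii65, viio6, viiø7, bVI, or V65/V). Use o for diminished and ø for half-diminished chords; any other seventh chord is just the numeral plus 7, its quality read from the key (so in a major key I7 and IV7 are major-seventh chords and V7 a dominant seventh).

Stacked in thirds the chord is A-C-Eb-G: a half-diminished seventh chord on A.
A is the second degree of G major. This is the half-diminished supertonic seventh, borrowed from the parallel minor.

iiø7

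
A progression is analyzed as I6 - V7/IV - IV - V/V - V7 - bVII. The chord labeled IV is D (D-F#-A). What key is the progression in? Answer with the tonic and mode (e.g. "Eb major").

The anchor chord is a major triad on D, labeled IV.
IV on D implies D is the subdominant; that puts the tonic at A, and the uppercase numeral fits major mode.

A major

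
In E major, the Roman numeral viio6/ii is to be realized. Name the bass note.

G#

The applied chord viio6/ii is rooted on E#: E#-G#-B.
The figure 6 means first inversion — the third is in the bass.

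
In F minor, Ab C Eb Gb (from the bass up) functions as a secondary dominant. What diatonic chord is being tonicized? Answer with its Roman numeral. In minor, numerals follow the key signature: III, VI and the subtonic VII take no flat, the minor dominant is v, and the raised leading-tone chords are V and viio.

The chord is a dominant seventh chord on Ab.
A dominant resolves down a perfect fifth: Ab → Db. In F minor, Db is scale degree 6, i.e. VI.

VI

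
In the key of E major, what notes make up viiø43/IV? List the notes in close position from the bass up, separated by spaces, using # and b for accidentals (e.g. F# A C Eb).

D F# G# B

The slash marks an applied leading-tone chord: viio of IV. In E major, IV is A, so the leading tone to it is G#, a half step below.
Building a half-diminished seventh chord on G# gives G#-B-D-F#.
With the 43 figure the chord is in second inversion; from the bass D upward in close position it reads D-F#-G#-B.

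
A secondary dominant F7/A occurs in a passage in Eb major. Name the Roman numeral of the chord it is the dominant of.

V

The chord is a dominant seventh chord on F.
A dominant resolves down a perfect fifth: F → Bb. In Eb major, Bb is scale degree 5, i.e. V.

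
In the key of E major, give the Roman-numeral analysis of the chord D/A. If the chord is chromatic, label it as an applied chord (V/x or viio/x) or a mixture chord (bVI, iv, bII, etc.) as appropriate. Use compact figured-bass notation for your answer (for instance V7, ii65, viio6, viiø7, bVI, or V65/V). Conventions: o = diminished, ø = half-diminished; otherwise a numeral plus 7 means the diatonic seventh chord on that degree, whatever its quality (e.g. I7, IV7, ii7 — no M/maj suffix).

bVII64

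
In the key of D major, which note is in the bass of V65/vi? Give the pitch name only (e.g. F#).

The applied chord V65/vi is rooted on F#: F#-A#-C#-E.
The figure 65 means first inversion — the third is in the bass.

A#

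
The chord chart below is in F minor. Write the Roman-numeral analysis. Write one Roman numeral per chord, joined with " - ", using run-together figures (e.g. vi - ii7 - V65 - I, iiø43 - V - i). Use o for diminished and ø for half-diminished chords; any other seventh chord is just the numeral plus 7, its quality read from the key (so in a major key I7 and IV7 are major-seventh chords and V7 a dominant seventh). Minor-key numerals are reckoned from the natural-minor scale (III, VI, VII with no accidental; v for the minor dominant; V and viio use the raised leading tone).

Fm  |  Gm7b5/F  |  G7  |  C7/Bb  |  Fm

i - iiø42 - V7/V - V42 - i

Fm: minor triad on F = scale degree 1 → i.
Gm7b5/F: half-diminished seventh chord on G = scale degree 2 → iiø42.
G7 is the secondary dominant of V (dominant seventh chord on G): V7/V.
C7/Bb: root C is the dominant; dominant seventh chord there is V42.
Fm: root F is the tonic; minor triad there is i.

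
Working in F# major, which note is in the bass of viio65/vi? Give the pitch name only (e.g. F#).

The applied chord viio65/vi is rooted on C##: C##-E#-G#-B.
The figure 65 means first inversion — the third is in the bass.

E#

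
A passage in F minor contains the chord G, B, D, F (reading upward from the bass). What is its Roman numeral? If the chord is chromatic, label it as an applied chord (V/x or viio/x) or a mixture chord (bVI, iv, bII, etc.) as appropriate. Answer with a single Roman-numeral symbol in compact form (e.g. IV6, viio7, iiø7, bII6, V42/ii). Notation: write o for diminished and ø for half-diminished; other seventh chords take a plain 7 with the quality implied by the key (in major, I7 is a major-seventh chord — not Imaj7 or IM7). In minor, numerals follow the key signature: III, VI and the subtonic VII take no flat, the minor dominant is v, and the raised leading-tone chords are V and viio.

The pitches G-B-D-F form a dominant seventh chord rooted on G.
G is not a diatonic chord root with this quality in F minor, but it lies a perfect fifth above C (V), so the chord functions as an applied dominant of V.

V7/V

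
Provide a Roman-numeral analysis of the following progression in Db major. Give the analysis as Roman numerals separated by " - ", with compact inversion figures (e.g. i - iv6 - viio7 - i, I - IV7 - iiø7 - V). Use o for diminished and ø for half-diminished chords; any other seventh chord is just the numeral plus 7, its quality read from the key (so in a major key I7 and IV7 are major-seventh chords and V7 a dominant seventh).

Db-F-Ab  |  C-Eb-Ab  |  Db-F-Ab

Db-F-Ab has root Db, degree 1 in Db major, so I.
C-Eb-Ab: root Ab is the dominant; major triad there is V6.
Db-F-Ab: major triad on Db = scale degree 1 → I.

I - V6 - I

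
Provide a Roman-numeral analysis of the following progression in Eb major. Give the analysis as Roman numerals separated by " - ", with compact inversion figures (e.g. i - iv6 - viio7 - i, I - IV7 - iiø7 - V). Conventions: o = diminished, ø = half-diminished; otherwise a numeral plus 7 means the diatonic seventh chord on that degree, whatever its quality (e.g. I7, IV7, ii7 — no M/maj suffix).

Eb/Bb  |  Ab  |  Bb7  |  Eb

Eb/Bb: root Eb is the tonic; major triad there is I64.
Ab has root Ab, degree 4 in Eb major, so IV.
Bb7 has root Bb, degree 5 in Eb major, so V7.
Eb: root Eb is the tonic; major triad there is I.

I64 - IV - V7 - I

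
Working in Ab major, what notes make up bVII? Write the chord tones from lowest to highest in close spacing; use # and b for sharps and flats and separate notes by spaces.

bVII is a major triad on the lowered seventh degree (the subtonic), borrowed from the parallel minor. In Ab major that root is Gb.
So the chord is Gb-Bb-Db, a major triad.

Gb Bb Db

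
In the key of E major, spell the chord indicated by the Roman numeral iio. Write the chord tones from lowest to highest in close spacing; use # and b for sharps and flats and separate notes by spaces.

F# A C

iio is the diminished supertonic triad, borrowed from the parallel minor. In E major that root is F#.
So the chord is F#-A-C.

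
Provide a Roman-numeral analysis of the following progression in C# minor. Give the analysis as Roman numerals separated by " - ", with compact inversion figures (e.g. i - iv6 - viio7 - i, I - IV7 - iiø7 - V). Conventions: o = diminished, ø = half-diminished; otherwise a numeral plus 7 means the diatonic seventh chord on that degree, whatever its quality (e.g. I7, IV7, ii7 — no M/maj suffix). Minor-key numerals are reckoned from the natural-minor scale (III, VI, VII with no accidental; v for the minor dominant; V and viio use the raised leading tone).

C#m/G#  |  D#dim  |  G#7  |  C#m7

i64 - iio - V7 - i7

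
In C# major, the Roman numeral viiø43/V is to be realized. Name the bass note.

C#

The applied chord viiø43/V is rooted on F##: F##-A#-C#-E#.
The figure 43 means second inversion — the fifth is in the bass.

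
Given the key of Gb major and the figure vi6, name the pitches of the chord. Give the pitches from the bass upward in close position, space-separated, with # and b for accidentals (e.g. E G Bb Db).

Gb Bb Eb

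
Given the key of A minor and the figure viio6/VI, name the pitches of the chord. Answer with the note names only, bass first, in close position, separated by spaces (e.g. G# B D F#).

The slash marks an applied leading-tone chord: viio of VI. In A minor, VI is F, so the leading tone to it is E, a half step below.
Building a diminished triad on E gives E-G-Bb.
With the 6 figure the chord is in first inversion; from the bass G upward in close position it reads G-Bb-E.

G Bb E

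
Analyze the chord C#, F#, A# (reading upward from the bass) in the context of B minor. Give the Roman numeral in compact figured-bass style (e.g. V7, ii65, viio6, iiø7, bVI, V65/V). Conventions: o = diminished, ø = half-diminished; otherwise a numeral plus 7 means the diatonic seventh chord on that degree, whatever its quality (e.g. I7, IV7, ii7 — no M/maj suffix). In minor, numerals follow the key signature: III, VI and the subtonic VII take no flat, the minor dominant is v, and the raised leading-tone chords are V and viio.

The pitches F#-A#-C# form a major triad rooted on F#.
F# is scale degree 5 in B minor, and a major triad on that degree is written V.
With C# in the bass the chord is in second inversion, so the figured bass is 64.

V64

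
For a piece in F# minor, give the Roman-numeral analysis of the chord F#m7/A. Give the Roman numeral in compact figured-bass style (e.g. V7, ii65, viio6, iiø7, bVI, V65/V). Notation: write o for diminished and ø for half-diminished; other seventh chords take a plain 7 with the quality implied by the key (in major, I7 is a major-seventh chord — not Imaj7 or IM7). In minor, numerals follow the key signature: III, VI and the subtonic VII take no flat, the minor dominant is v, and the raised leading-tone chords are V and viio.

i65

The pitches F#-A-C#-E form a minor seventh chord rooted on F#.
In F# minor, F# is the tonic; the diatonic minor seventh chord there is i7.
With A in the bass the chord is in first inversion, so the figured bass is 65.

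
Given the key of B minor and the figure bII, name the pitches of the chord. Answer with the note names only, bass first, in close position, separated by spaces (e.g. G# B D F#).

C E G

bII is the Neapolitan chord — a major triad on the lowered second degree. In B minor that root is C.
So the chord is C-E-G, a major triad.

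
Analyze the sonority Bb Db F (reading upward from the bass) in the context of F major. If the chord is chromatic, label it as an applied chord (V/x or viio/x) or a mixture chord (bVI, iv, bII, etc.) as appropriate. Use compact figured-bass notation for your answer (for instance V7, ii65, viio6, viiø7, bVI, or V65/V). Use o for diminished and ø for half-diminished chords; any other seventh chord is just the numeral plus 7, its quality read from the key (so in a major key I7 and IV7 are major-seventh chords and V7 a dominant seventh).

iv

The pitches Bb-Db-F form a minor triad rooted on Bb.
Bb is the fourth degree of F major. This is the minor subdominant, borrowed from the parallel minor.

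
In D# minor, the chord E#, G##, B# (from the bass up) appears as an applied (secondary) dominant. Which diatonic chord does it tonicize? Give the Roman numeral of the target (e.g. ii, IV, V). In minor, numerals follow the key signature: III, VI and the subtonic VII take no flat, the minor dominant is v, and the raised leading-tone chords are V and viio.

V

The chord is a major triad on E#.
A dominant resolves down a perfect fifth: E# → A#. In D# minor, A# is scale degree 5, i.e. V.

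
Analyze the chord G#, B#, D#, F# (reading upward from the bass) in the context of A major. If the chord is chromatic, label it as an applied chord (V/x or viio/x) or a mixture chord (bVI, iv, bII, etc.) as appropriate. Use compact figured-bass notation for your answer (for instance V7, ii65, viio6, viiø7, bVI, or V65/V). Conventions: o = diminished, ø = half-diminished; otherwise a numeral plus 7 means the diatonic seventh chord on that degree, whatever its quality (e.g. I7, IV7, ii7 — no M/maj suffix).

The pitches G#-B#-D#-F# form a dominant seventh chord rooted on G#.
G# is not a diatonic chord root with this quality in A major, but it lies a perfect fifth above C# (iii), so the chord functions as an applied dominant of iii.

V7/iii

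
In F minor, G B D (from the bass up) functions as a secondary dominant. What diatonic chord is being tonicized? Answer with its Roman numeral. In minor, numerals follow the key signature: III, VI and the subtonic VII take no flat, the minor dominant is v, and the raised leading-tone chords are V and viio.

V

The chord is a major triad on G.
A dominant resolves down a perfect fifth: G → C. In F minor, C is scale degree 5, i.e. V.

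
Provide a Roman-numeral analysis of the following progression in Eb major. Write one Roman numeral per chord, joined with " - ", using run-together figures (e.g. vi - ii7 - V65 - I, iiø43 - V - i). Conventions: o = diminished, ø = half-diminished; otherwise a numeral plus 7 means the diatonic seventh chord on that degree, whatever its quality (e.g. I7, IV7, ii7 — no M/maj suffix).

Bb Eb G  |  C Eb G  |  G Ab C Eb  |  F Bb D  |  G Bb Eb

Bb-Eb-G: major triad on Eb = scale degree 1 → I64.
C-Eb-G: root C is the submediant; minor triad there is vi.
G-Ab-C-Eb: root Ab is the subdominant; major seventh chord there is IV42.
F-Bb-D: root Bb is the dominant; major triad there is V64.
G-Bb-Eb: major triad on Eb = scale degree 1 → I6.

I64 - vi - IV42 - V64 - I6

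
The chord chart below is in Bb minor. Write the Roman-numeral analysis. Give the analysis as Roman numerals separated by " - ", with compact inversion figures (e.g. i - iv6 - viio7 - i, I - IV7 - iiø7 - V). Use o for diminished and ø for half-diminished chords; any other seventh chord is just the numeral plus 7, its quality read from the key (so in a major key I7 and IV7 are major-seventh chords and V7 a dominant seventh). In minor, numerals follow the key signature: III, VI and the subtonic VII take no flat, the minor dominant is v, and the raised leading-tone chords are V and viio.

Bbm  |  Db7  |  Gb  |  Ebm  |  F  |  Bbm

i - V7/VI - VI - iv - V - i

Bbm: root Bb is the tonic; minor triad there is i.
Db7 is the secondary dominant of VI (dominant seventh chord on Db): V7/VI.
Gb has root Gb, degree 6 in Bb minor, so VI.
Ebm: root Eb is the subdominant; minor triad there is iv.
F has root F, degree 5 in Bb minor, so V.
Bbm: root Bb is the tonic; minor triad there is i.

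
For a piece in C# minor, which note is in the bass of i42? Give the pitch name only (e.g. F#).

B

i in C# minor has root C#; the chord is C#-E-G#-B.
The figure 42 means third inversion — the seventh is in the bass.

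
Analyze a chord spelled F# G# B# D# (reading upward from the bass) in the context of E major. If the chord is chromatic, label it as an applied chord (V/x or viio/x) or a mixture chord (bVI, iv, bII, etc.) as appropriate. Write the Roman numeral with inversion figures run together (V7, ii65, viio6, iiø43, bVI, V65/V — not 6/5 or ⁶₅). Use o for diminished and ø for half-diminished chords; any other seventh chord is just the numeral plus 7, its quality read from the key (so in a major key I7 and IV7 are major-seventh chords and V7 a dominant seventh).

V42/vi

Stacked in thirds the chord is G#-B#-D#-F#: a dominant seventh chord on G#.
G# is not a diatonic chord root with this quality in E major, but it lies a perfect fifth above C# (vi), so the chord functions as an applied dominant of vi.
With F# in the bass the chord is in third inversion, so the figured bass is 42.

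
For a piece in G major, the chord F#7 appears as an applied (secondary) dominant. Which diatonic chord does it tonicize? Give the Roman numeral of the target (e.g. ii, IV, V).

The chord is a dominant seventh chord on F#.
A dominant resolves down a perfect fifth: F# → B. In G major, B is scale degree 3, i.e. iii.

iii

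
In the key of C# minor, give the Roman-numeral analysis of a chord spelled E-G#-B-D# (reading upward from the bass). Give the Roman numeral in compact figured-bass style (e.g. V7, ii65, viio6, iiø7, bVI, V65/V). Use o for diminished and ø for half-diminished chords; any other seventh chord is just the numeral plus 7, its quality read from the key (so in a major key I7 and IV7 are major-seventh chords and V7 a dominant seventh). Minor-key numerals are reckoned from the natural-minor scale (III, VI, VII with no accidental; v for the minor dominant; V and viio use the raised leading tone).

The pitches E-G#-B-D# form a major seventh chord rooted on E.
In C# minor, E is the mediant; the diatonic major seventh chord there is III7.

III7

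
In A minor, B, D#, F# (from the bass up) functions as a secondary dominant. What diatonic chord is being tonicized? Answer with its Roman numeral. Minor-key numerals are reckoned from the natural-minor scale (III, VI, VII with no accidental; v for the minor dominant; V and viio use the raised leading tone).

V

The chord is a major triad on B.
A dominant resolves down a perfect fifth: B → E. In A minor, E is scale degree 5, i.e. V.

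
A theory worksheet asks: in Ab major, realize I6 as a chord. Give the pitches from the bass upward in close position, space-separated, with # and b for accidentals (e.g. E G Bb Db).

C Eb Ab

The numeral's case and figure indicate a major triad. In Ab major its root, the first degree, is Ab.
Stacking thirds from Ab gives Ab-C-Eb.
The figured bass 6 indicates first inversion, placing the third (C) in the bass: C-Eb-Ab.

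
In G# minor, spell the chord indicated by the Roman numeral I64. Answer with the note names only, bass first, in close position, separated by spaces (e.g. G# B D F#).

Scale degree 1 in G# minor is G#; here the chord built on it is altered to a major triad. I64 is the major tonic (Picardy third), borrowed from the parallel major.
So the chord is G#-B#-D#.
With the 64 figure the chord is in second inversion; from the bass D# upward in close position it reads D#-G#-B#.

D# G# B#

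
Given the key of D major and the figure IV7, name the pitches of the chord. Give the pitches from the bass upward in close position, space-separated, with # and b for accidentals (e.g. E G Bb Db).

The numeral's case and figure indicate a major seventh chord. In D major its root, the fourth degree, is G.
That chord is spelled G-B-D-F#.

G B D F#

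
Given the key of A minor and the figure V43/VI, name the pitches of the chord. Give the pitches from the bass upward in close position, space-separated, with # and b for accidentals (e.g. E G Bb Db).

G Bb C E

The slash means an applied dominant: we want the dominant of VI. In A minor, VI is F major, and its dominant is built on C.
Building a dominant seventh chord on C gives C-E-G-Bb.
The figured bass 43 indicates second inversion, placing the fifth (G) in the bass: G-Bb-C-E.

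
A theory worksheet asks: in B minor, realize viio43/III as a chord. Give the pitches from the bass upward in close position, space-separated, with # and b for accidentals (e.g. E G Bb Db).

The slash marks an applied leading-tone chord: viio of III. In B minor, III is D, so the leading tone to it is C#, a half step below.
Building a fully diminished seventh chord on C# gives C#-E-G-Bb.
The figured bass 43 indicates second inversion, placing the fifth (G) in the bass: G-Bb-C#-E.

G Bb C# E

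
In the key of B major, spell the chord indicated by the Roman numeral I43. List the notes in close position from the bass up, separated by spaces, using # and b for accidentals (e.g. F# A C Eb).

In B major, the tonic is B, and the diatonic chord built there is a major seventh chord.
Stacking thirds from B gives B-D#-F#-A#.
With the 43 figure the chord is in second inversion; from the bass F# upward in close position it reads F#-A#-B-D#.

F# A# B D#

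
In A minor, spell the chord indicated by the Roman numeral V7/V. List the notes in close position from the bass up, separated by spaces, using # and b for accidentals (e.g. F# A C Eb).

The slash means an applied dominant: we want the dominant of V. In A minor, V is E major, and its dominant is built on B.
Building a dominant seventh chord on B gives B-D#-F#-A.

B D# F# A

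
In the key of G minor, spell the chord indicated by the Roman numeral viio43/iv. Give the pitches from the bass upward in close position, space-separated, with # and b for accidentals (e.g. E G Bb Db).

viio43/iv is a secondary leading-tone chord. The target iv is C in G minor; the applied chord is rooted a semitone below, on B.
Building a fully diminished seventh chord on B gives B-D-F-Ab.
With the 43 figure the chord is in second inversion; from the bass F upward in close position it reads F-Ab-B-D.

F Ab B D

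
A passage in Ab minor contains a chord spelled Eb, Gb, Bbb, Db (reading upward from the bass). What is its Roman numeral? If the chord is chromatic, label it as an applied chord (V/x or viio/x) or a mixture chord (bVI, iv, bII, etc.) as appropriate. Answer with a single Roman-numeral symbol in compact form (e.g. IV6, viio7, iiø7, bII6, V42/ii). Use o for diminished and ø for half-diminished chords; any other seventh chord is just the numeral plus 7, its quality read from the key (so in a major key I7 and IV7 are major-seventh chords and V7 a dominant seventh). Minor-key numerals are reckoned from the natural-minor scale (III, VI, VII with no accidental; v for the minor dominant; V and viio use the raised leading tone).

viiø7/VI

Stacked in thirds the chord is Eb-Gb-Bbb-Db: a half-diminished seventh chord on Eb.
Eb sits a half step below Fb (VI in Ab minor); a diminished chord there is the applied leading-tone chord of VI.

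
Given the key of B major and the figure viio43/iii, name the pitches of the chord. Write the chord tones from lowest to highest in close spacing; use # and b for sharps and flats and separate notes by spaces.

The slash marks an applied leading-tone chord: viio of iii. In B major, iii is D#, so the leading tone to it is C##, a half step below.
Building a fully diminished seventh chord on C## gives C##-E#-G#-B.
With the 43 figure the chord is in second inversion; from the bass G# upward in close position it reads G#-B-C##-E#.

G# B C## E#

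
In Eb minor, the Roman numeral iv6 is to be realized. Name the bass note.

Cb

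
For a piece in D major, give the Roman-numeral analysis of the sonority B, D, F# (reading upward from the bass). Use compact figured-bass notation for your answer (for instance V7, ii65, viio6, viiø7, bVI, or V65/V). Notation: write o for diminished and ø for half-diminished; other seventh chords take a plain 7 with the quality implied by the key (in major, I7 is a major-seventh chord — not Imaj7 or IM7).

The pitches B-D-F# form a minor triad rooted on B.
In D major, B is the submediant; the diatonic minor triad there is vi.

vi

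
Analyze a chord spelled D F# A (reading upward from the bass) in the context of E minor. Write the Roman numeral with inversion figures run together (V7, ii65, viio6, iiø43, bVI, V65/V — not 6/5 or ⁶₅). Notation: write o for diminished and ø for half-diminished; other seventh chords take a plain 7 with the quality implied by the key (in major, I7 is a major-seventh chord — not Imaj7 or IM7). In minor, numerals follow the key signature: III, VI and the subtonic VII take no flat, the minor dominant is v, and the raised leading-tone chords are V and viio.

Stacked in thirds the chord is D-F#-A: a major triad on D.
In E minor, D is the subtonic; the diatonic major triad there is VII.

VII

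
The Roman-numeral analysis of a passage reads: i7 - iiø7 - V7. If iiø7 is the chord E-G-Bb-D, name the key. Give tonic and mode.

The chord Em7b5 is a half-diminished seventh chord rooted on E; its label is iiø7.
iiø7 on E implies E is the supertonic; that puts the tonic at D, and the lowercase numeral fits minor mode.

D minor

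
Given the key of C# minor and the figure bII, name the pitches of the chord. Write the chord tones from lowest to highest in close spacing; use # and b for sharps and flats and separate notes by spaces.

Scale degree 2 in C# minor is D#; lowering it a half step gives D. bII is the Neapolitan chord — a major triad on the lowered second degree.
So the chord is D-F#-A.

D F# A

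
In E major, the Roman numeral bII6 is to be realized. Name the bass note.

A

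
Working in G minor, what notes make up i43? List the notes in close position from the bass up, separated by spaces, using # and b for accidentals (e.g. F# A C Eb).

D F G Bb

In G minor, the first degree is G, and the diatonic chord built there is a minor seventh chord.
Stacking thirds from G gives G-Bb-D-F.
The figured bass 43 indicates second inversion, placing the fifth (D) in the bass: D-F-G-Bb.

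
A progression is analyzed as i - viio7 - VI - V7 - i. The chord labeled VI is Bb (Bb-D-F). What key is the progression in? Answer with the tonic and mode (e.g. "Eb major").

D minor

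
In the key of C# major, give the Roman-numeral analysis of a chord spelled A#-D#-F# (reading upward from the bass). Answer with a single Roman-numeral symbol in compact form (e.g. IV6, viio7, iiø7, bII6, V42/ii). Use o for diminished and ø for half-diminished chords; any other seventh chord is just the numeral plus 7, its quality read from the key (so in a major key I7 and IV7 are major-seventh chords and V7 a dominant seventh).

The pitches D#-F#-A# form a minor triad rooted on D#.
D# is scale degree 2 in C# major, and a minor triad on that degree is written ii.
With A# in the bass the chord is in second inversion, so the figured bass is 64.

ii64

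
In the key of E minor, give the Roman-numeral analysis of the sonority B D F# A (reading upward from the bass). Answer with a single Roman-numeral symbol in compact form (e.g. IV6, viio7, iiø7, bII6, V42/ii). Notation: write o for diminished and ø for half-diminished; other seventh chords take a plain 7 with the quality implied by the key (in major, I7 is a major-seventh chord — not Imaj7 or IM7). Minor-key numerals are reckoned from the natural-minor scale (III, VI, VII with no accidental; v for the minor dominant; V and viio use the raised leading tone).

Stacked in thirds the chord is B-D-F#-A: a minor seventh chord on B.
In E minor, B is the dominant; the diatonic minor seventh chord there is v7.

v7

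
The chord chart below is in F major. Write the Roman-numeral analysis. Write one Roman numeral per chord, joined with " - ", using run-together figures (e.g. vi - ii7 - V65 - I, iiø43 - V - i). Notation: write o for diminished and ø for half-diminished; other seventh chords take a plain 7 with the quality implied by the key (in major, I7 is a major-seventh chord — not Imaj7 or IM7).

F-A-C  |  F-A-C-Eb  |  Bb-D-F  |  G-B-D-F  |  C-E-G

F-A-C: major triad on F = scale degree 1 → I.
F-A-C-Eb: a dominant seventh chord on F, the applied dominant of IV → V7/IV.
Bb-D-F: root Bb is the subdominant; major triad there is IV.
G-B-D-F: chromatic; G is V of V, so V7/V.
C-E-G has root C, degree 5 in F major, so V.

I - V7/IV - IV - V7/V - V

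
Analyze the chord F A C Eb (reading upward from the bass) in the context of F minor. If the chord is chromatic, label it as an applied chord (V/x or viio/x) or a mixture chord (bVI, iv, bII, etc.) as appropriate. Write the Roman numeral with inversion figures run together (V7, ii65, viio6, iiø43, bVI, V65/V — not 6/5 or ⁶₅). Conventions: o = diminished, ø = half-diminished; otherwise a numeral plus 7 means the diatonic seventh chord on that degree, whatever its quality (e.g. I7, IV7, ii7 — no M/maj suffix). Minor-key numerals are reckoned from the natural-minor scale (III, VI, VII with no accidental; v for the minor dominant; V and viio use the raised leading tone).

Stacked in thirds the chord is F-A-C-Eb: a dominant seventh chord on F.
F is not a diatonic chord root with this quality in F minor, but it lies a perfect fifth above Bb (iv), so the chord functions as an applied dominant of iv.

V7/iv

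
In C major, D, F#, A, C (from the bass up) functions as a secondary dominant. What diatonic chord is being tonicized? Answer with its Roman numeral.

V

The chord is a dominant seventh chord on D.
A dominant resolves down a perfect fifth: D → G. In C major, G is scale degree 5, i.e. V.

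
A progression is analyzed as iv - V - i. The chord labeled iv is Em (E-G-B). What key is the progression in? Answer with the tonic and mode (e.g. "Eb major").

B minor

The chord Em is a minor triad rooted on E; its label is iv.
If E is scale degree 4 and the mode makes that degree carry a minor triad, the tonic is B and the mode is minor.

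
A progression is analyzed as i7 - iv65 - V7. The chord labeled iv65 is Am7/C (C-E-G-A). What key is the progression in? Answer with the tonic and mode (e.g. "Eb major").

iv65 is given as C-E-G-A — a minor seventh chord with root A.
iv65 on A implies A is the subdominant; that puts the tonic at E, and the lowercase numeral fits minor mode.

E minor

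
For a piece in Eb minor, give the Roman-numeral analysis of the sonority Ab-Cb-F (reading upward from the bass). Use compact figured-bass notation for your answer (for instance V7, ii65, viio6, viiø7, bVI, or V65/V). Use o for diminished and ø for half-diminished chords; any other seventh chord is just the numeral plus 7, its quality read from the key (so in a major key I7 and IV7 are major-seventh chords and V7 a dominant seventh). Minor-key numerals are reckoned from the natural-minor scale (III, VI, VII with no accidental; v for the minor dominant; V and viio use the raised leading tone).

iio6

The pitches F-Ab-Cb form a diminished triad rooted on F.
In Eb minor, F is the supertonic; the diatonic diminished triad there is iio.
With Ab in the bass the chord is in first inversion, so the figured bass is 6.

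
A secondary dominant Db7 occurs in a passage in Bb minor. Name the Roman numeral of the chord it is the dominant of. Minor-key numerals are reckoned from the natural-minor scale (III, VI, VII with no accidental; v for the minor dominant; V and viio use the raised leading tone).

VI

The chord is a dominant seventh chord on Db.
A dominant resolves down a perfect fifth: Db → Gb. In Bb minor, Gb is scale degree 6, i.e. VI.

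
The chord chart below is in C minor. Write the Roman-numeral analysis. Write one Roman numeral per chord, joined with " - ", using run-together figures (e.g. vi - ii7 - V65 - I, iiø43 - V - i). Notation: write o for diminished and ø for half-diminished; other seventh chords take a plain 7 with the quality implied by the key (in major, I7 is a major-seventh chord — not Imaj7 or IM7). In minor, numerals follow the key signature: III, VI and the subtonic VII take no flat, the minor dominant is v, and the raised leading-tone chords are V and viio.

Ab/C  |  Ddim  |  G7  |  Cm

Ab/C has root Ab, degree 6 in C minor, so VI6.
Ddim: root D is the supertonic; diminished triad there is iio.
G7: dominant seventh chord on G = scale degree 5 → V7.
Cm: minor triad on C = scale degree 1 → i.

VI6 - iio - V7 - i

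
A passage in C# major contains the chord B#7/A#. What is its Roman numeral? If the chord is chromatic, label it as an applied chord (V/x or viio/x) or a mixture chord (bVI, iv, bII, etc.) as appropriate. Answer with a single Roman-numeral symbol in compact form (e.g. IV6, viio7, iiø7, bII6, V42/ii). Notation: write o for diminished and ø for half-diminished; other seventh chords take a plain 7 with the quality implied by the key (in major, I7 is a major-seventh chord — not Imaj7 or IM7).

V42/iii

Stacked in thirds the chord is B#-D##-F##-A#: a dominant seventh chord on B#.
B# is not a diatonic chord root with this quality in C# major, but it lies a perfect fifth above E# (iii), so the chord functions as an applied dominant of iii.
With A# in the bass the chord is in third inversion, so the figured bass is 42.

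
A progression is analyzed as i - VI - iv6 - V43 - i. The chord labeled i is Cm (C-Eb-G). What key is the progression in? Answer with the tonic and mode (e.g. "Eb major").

The anchor chord is a minor triad on C, labeled i.
If C is scale degree 1 and the mode makes that degree carry a minor triad, the tonic is C and the mode is minor.

C minor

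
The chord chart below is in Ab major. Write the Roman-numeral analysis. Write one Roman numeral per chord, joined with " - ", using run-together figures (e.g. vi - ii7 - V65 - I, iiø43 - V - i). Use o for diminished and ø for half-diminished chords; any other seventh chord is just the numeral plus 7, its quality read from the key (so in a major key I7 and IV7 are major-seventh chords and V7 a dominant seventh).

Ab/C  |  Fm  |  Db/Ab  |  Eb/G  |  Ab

I6 - vi - IV64 - V6 - I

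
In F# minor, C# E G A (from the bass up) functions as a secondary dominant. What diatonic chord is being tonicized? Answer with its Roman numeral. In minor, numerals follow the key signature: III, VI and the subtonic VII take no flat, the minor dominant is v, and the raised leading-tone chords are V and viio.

The chord is a dominant seventh chord on A.
A dominant resolves down a perfect fifth: A → D. In F# minor, D is scale degree 6, i.e. VI.

VI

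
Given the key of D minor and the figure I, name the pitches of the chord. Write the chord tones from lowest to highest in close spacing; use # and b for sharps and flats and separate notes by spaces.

Scale degree 1 in D minor is D; here the chord built on it is altered to a major triad. I is the major tonic (Picardy third), borrowed from the parallel major.
So the chord is D-F#-A, a major triad.

D F# A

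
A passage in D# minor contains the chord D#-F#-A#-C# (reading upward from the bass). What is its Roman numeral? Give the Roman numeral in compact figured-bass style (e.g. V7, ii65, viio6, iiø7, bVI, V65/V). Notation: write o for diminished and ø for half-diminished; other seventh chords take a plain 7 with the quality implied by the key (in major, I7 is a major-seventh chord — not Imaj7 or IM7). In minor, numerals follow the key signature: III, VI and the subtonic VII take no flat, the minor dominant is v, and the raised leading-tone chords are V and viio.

Stacked in thirds the chord is D#-F#-A#-C#: a minor seventh chord on D#.
D# is scale degree 1 in D# minor, and a minor seventh chord on that degree is written i7.

i7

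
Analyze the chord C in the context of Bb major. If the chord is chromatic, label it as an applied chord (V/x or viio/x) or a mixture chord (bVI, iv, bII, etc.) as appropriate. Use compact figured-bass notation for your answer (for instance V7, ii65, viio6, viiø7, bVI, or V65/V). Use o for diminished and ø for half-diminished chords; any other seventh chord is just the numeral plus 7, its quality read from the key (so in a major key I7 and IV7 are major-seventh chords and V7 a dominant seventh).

V/V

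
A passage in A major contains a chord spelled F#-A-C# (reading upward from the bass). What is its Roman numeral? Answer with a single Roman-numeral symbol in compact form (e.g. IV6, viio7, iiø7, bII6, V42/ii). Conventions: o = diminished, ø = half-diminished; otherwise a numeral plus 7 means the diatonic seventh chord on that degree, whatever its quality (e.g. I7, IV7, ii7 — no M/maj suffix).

vi

The pitches F#-A-C# form a minor triad rooted on F#.
In A major, F# is the submediant; the diatonic minor triad there is vi.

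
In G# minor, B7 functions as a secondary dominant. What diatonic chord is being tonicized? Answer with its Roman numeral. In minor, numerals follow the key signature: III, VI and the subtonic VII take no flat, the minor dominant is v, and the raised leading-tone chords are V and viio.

The chord is a dominant seventh chord on B.
A dominant resolves down a perfect fifth: B → E. In G# minor, E is scale degree 6, i.e. VI.

VI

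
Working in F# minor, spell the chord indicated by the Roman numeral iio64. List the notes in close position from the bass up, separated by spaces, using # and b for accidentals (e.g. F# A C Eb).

D G# B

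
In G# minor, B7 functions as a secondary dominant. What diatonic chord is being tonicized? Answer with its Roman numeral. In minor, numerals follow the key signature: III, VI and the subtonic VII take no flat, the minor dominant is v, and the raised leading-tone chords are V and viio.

VI

The chord is a dominant seventh chord on B.
A dominant resolves down a perfect fifth: B → E. In G# minor, E is scale degree 6, i.e. VI.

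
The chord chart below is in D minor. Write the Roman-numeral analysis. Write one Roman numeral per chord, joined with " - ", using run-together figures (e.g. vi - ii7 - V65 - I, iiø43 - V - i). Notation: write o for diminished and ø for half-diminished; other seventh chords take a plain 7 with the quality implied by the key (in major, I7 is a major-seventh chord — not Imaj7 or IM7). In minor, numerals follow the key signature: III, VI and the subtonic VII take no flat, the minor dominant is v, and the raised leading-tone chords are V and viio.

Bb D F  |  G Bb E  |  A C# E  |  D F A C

VI - iio6 - V - i7

Bb-D-F: major triad on Bb = scale degree 6 → VI.
G-Bb-E: root E is the supertonic; diminished triad there is iio6.
A-C#-E: root A is the dominant; major triad there is V.
D-F-A-C: minor seventh chord on D = scale degree 1 → i7.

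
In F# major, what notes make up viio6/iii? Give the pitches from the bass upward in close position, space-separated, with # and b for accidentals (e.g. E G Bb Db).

B# D# G##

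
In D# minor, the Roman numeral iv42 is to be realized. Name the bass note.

iv in D# minor has root G#; the chord is G#-B-D#-F#.
The figure 42 means third inversion — the seventh is in the bass.

F#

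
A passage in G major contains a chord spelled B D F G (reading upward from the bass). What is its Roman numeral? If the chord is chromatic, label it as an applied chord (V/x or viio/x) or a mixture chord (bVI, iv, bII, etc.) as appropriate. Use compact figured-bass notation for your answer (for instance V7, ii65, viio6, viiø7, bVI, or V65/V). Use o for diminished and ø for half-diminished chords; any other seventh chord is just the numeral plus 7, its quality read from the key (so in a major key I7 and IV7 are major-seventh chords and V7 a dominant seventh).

The pitches G-B-D-F form a dominant seventh chord rooted on G.
G is not a diatonic chord root with this quality in G major, but it lies a perfect fifth above C (IV), so the chord functions as an applied dominant of IV.
With B in the bass the chord is in first inversion, so the figured bass is 65.

V65/IV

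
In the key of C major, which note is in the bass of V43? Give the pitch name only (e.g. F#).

V in C major has root G; the chord is G-B-D-F.
The figure 43 means second inversion — the fifth is in the bass.

D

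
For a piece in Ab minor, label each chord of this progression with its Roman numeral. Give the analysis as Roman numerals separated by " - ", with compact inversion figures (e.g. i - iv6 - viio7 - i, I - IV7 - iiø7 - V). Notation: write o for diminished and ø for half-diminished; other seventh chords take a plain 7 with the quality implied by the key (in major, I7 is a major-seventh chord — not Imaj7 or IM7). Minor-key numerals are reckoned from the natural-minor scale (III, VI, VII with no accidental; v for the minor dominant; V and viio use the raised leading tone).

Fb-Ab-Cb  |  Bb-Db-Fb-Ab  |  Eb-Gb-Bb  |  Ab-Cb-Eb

VI - iiø7 - v - i

Fb-Ab-Cb: major triad on Fb = scale degree 6 → VI.
Bb-Db-Fb-Ab: half-diminished seventh chord on Bb = scale degree 2 → iiø7.
Eb-Gb-Bb: root Eb is the dominant; minor triad there is v.
Ab-Cb-Eb has root Ab, degree 1 in Ab minor, so i.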